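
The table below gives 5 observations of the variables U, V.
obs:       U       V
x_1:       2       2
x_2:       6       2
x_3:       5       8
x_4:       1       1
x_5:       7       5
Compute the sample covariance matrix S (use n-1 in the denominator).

Step 1 — column means:
  mean(U) = (2 + 6 + 5 + 1 + 7) / 5 = 21/5 = 4.2
  mean(V) = (2 + 2 + 8 + 1 + 5) / 5 = 18/5 = 3.6

Step 2 — sample covariance S[i,j] = (1/(n-1)) · Σ_k (x_{k,i} - mean_i) · (x_{k,j} - mean_j), with n-1 = 4.
  S[U,U] = ((-2.2)·(-2.2) + (1.8)·(1.8) + (0.8)·(0.8) + (-3.2)·(-3.2) + (2.8)·(2.8)) / 4 = 26.8/4 = 6.7
  S[U,V] = ((-2.2)·(-1.6) + (1.8)·(-1.6) + (0.8)·(4.4) + (-3.2)·(-2.6) + (2.8)·(1.4)) / 4 = 16.4/4 = 4.1
  S[V,V] = ((-1.6)·(-1.6) + (-1.6)·(-1.6) + (4.4)·(4.4) + (-2.6)·(-2.6) + (1.4)·(1.4)) / 4 = 33.2/4 = 8.3

S is symmetric (S[j,i] = S[i,j]). Assembling:

S = [[6.7, 4.1],
 [4.1, 8.3]]


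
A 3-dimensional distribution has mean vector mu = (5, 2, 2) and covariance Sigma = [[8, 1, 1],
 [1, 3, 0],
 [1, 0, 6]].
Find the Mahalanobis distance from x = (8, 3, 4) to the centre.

Step 1 — centre the observation: (x - mu) = (3, 1, 2).

Step 2 — invert Sigma (cofactor / det for 3×3, or solve directly):
  Sigma^{-1} = [[0.1333, -0.0444, -0.0222],
 [-0.0444, 0.3481, 0.0074],
 [-0.0222, 0.0074, 0.1704]].

Step 3 — form the quadratic (x - mu)^T · Sigma^{-1} · (x - mu):
  Sigma^{-1} · (x - mu) = (0.3111, 0.2296, 0.2815).
  (x - mu)^T · [Sigma^{-1} · (x - mu)] = (3)·(0.3111) + (1)·(0.2296) + (2)·(0.2815) = 1.7259.

Step 4 — take square root: d = √(1.7259) ≈ 1.3137.

d(x, mu) = √(1.7259) ≈ 1.3137


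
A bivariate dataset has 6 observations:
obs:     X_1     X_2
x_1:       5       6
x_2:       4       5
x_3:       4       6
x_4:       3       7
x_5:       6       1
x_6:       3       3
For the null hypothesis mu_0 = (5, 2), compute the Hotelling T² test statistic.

Step 1 — sample mean vector:
  mean(X_1) = (5 + 4 + 4 + 3 + 6 + 3) / 6 = 25/6 = 4.1667
  mean(X_2) = (6 + 5 + 6 + 7 + 1 + 3) / 6 = 28/6 = 4.6667
  x̄ = (4.1667, 4.6667),  deviation x̄ - mu_0 = (4.1667, 4.6667) - (5, 2) = (-0.8333, 2.6667).

Step 2 — sample covariance matrix, S[i,j] = (1/(n-1)) · Σ_k (x_{k,i} - mean_i) · (x_{k,j} - mean_j), divisor n-1 = 5:
  S[X_1,X_1] = ((0.8333)·(0.8333) + (-0.1667)·(-0.1667) + (-0.1667)·(-0.1667) + (-1.1667)·(-1.1667) + (1.8333)·(1.8333) + (-1.1667)·(-1.1667)) / 5 = 6.8333/5 = 1.3667
  S[X_1,X_2] = ((0.8333)·(1.3333) + (-0.1667)·(0.3333) + (-0.1667)·(1.3333) + (-1.1667)·(2.3333) + (1.8333)·(-3.6667) + (-1.1667)·(-1.6667)) / 5 = -6.6667/5 = -1.3333
  S[X_2,X_2] = ((1.3333)·(1.3333) + (0.3333)·(0.3333) + (1.3333)·(1.3333) + (2.3333)·(2.3333) + (-3.6667)·(-3.6667) + (-1.6667)·(-1.6667)) / 5 = 25.3333/5 = 5.0667
  S = [[1.3667, -1.3333],
 [-1.3333, 5.0667]].

Step 3 — invert S. det(S) = 1.3667·5.0667 - (-1.3333)² = 5.1467.
  S^{-1} = (1/det) · [[d, -b], [-b, a]] = [[0.9845, 0.2591],
 [0.2591, 0.2655]].

Step 4 — quadratic form (x̄ - mu_0)^T · S^{-1} · (x̄ - mu_0):
  S^{-1} · (x̄ - mu_0) = (-0.1295, 0.4922),
  (x̄ - mu_0)^T · [...] = (-0.8333)·(-0.1295) + (2.6667)·(0.4922) = 1.4206.

Step 5 — scale by n: T² = 6 · 1.4206 = 8.5233.

T² ≈ 8.5233


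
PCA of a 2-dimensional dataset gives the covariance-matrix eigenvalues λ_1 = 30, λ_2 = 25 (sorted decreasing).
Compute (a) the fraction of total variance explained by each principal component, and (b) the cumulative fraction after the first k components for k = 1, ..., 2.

Step 1 — total variance = trace(Sigma) = Σ λ_i = 30 + 25 = 55.

Step 2 — fraction explained by component i = λ_i / Σ λ:
  PC1: 30/55 = 0.5455
  PC2: 25/55 = 0.4545

Step 3 — cumulative fraction after k components = (λ_1 + ... + λ_k) / Σ λ:
  k = 1: 30/55 = 0.5455
  k = 2: (30 + 25)/55 = 55/55 = 1

Summary (fraction, with percent):

explained: PC1 0.5455 (54.55%), PC2 0.4545 (45.45%);  cumulative: 0.5455, 1


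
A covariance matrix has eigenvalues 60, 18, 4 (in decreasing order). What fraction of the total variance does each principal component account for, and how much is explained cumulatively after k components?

Step 1 — total variance = trace(Sigma) = Σ λ_i = 60 + 18 + 4 = 82.

Step 2 — fraction explained by component i = λ_i / Σ λ:
  PC1: 60/82 = 0.7317
  PC2: 18/82 = 0.2195
  PC3: 4/82 = 0.0488

Step 3 — cumulative fraction after k components = (λ_1 + ... + λ_k) / Σ λ:
  k = 1: 60/82 = 0.7317
  k = 2: (60 + 18)/82 = 78/82 = 0.9512
  k = 3: (60 + 18 + 4)/82 = 82/82 = 1

Summary (fraction, with percent):

explained: PC1 0.7317 (73.17%), PC2 0.2195 (21.95%), PC3 0.0488 (4.88%);  cumulative: 0.7317, 0.9512, 1


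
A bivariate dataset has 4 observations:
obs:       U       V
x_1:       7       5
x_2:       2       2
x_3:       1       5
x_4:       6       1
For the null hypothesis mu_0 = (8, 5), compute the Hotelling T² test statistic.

Step 1 — sample mean vector:
  mean(U) = (7 + 2 + 1 + 6) / 4 = 16/4 = 4
  mean(V) = (5 + 2 + 5 + 1) / 4 = 13/4 = 3.25
  x̄ = (4, 3.25),  deviation x̄ - mu_0 = (4, 3.25) - (8, 5) = (-4, -1.75).

Step 2 — sample covariance matrix, S[i,j] = (1/(n-1)) · Σ_k (x_{k,i} - mean_i) · (x_{k,j} - mean_j), divisor n-1 = 3:
  S[U,U] = ((3)·(3) + (-2)·(-2) + (-3)·(-3) + (2)·(2)) / 3 = 26/3 = 8.6667
  S[U,V] = ((3)·(1.75) + (-2)·(-1.25) + (-3)·(1.75) + (2)·(-2.25)) / 3 = -2/3 = -0.6667
  S[V,V] = ((1.75)·(1.75) + (-1.25)·(-1.25) + (1.75)·(1.75) + (-2.25)·(-2.25)) / 3 = 12.75/3 = 4.25
  S = [[8.6667, -0.6667],
 [-0.6667, 4.25]].

Step 3 — invert S. det(S) = 8.6667·4.25 - (-0.6667)² = 36.3889.
  S^{-1} = (1/det) · [[d, -b], [-b, a]] = [[0.1168, 0.0183],
 [0.0183, 0.2382]].

Step 4 — quadratic form (x̄ - mu_0)^T · S^{-1} · (x̄ - mu_0):
  S^{-1} · (x̄ - mu_0) = (-0.4992, -0.4901),
  (x̄ - mu_0)^T · [...] = (-4)·(-0.4992) + (-1.75)·(-0.4901) = 2.8546.

Step 5 — scale by n: T² = 4 · 2.8546 = 11.4183.

T² ≈ 11.4183


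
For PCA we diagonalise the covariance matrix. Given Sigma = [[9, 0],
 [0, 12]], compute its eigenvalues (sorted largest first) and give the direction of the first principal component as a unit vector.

Step 1 — characteristic polynomial of 2×2 Sigma:
  det(Sigma - λI) = λ² - trace · λ + det = 0.
  trace = 9 + 12 = 21, det = 9·12 - (0)² = 108.
Step 2 — discriminant:
  Δ = trace² - 4·det = 441 - 432 = 9.
Step 3 — eigenvalues:
  λ = (trace ± √Δ)/2 = (21 ± 3)/2,
  λ_1 = 12,  λ_2 = 9.

Step 4 — unit eigenvector for λ_1: Sigma is diagonal, so its eigenvectors are the coordinate axes. λ_1 = 12 is the diagonal entry on the second coordinate axis, hence
  v_1 = (0, 1) (||v_1|| = 1).

λ_1 = 12,  λ_2 = 9;  v_1 ≈ (0, 1)


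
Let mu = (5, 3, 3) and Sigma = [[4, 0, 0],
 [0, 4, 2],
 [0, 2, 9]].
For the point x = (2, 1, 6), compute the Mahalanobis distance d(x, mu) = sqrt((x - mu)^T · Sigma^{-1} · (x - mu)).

Step 1 — centre the observation: (x - mu) = (-3, -2, 3).

Step 2 — invert Sigma (cofactor / det for 3×3, or solve directly):
  Sigma^{-1} = [[0.25, 0, 0],
 [0, 0.2812, -0.0625],
 [0, -0.0625, 0.125]].

Step 3 — form the quadratic (x - mu)^T · Sigma^{-1} · (x - mu):
  Sigma^{-1} · (x - mu) = (-0.75, -0.75, 0.5).
  (x - mu)^T · [Sigma^{-1} · (x - mu)] = (-3)·(-0.75) + (-2)·(-0.75) + (3)·(0.5) = 5.25.

Step 4 — take square root: d = √(5.25) ≈ 2.2913.

d(x, mu) = √(5.25) ≈ 2.2913


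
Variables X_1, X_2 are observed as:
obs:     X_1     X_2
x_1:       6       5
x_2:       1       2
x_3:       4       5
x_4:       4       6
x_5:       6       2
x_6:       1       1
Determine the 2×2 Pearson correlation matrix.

Step 1 — column means:
  mean(X_1) = (6 + 1 + 4 + 4 + 6 + 1) / 6 = 22/6 = 3.6667
  mean(X_2) = (5 + 2 + 5 + 6 + 2 + 1) / 6 = 21/6 = 3.5

Step 2 — sample variances and covariances s[i,j] = (1/(n-1)) · Σ_k (x_{k,i} - mean_i) · (x_{k,j} - mean_j), with n-1 = 5:
  s[X_1,X_1] = ((2.3333)·(2.3333) + (-2.6667)·(-2.6667) + (0.3333)·(0.3333) + (0.3333)·(0.3333) + (2.3333)·(2.3333) + (-2.6667)·(-2.6667)) / 5 = 25.3333/5 = 5.0667
  s[X_1,X_2] = ((2.3333)·(1.5) + (-2.6667)·(-1.5) + (0.3333)·(1.5) + (0.3333)·(2.5) + (2.3333)·(-1.5) + (-2.6667)·(-2.5)) / 5 = 12/5 = 2.4
  s[X_2,X_2] = ((1.5)·(1.5) + (-1.5)·(-1.5) + (1.5)·(1.5) + (2.5)·(2.5) + (-1.5)·(-1.5) + (-2.5)·(-2.5)) / 5 = 21.5/5 = 4.3
  Sample standard deviations s_i = √(s[i,i]):
  s(X_1) = √(5.0667) = 2.2509
  s(X_2) = √(4.3) = 2.0736

Step 3 — r_{ij} = s_{ij} / (s_i · s_j):
  r[X_1,X_1] = 1 (diagonal).
  r[X_1,X_2] = 2.4 / (2.2509 · 2.0736) = 2.4 / 4.6676 = 0.5142
  r[X_2,X_2] = 1 (diagonal).

R is symmetric with unit diagonal. Assembling:

R = [[1, 0.5142],
 [0.5142, 1]]


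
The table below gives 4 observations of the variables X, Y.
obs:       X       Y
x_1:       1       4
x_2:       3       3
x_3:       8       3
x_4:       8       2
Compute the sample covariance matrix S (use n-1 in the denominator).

Step 1 — column means:
  mean(X) = (1 + 3 + 8 + 8) / 4 = 20/4 = 5
  mean(Y) = (4 + 3 + 3 + 2) / 4 = 12/4 = 3

Step 2 — sample covariance S[i,j] = (1/(n-1)) · Σ_k (x_{k,i} - mean_i) · (x_{k,j} - mean_j), with n-1 = 3.
  S[X,X] = ((-4)·(-4) + (-2)·(-2) + (3)·(3) + (3)·(3)) / 3 = 38/3 = 12.6667
  S[X,Y] = ((-4)·(1) + (-2)·(0) + (3)·(0) + (3)·(-1)) / 3 = -7/3 = -2.3333
  S[Y,Y] = ((1)·(1) + (0)·(0) + (0)·(0) + (-1)·(-1)) / 3 = 2/3 = 0.6667

S is symmetric (S[j,i] = S[i,j]). Assembling:

S = [[12.6667, -2.3333],
 [-2.3333, 0.6667]]


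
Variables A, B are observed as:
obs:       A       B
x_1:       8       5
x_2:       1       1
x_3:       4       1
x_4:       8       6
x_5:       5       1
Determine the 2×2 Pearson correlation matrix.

Step 1 — column means:
  mean(A) = (8 + 1 + 4 + 8 + 5) / 5 = 26/5 = 5.2
  mean(B) = (5 + 1 + 1 + 6 + 1) / 5 = 14/5 = 2.8

Step 2 — sample variances and covariances s[i,j] = (1/(n-1)) · Σ_k (x_{k,i} - mean_i) · (x_{k,j} - mean_j), with n-1 = 4:
  s[A,A] = ((2.8)·(2.8) + (-4.2)·(-4.2) + (-1.2)·(-1.2) + (2.8)·(2.8) + (-0.2)·(-0.2)) / 4 = 34.8/4 = 8.7
  s[A,B] = ((2.8)·(2.2) + (-4.2)·(-1.8) + (-1.2)·(-1.8) + (2.8)·(3.2) + (-0.2)·(-1.8)) / 4 = 25.2/4 = 6.3
  s[B,B] = ((2.2)·(2.2) + (-1.8)·(-1.8) + (-1.8)·(-1.8) + (3.2)·(3.2) + (-1.8)·(-1.8)) / 4 = 24.8/4 = 6.2
  Sample standard deviations s_i = √(s[i,i]):
  s(A) = √(8.7) = 2.9496
  s(B) = √(6.2) = 2.49

Step 3 — r_{ij} = s_{ij} / (s_i · s_j):
  r[A,A] = 1 (diagonal).
  r[A,B] = 6.3 / (2.9496 · 2.49) = 6.3 / 7.3444 = 0.8578
  r[B,B] = 1 (diagonal).

R is symmetric with unit diagonal. Assembling:

R = [[1, 0.8578],
 [0.8578, 1]]


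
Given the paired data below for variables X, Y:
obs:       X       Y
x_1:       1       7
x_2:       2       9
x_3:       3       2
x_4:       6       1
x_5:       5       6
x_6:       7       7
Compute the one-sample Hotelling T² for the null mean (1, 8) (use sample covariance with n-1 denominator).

Step 1 — sample mean vector:
  mean(X) = (1 + 2 + 3 + 6 + 5 + 7) / 6 = 24/6 = 4
  mean(Y) = (7 + 9 + 2 + 1 + 6 + 7) / 6 = 32/6 = 5.3333
  x̄ = (4, 5.3333),  deviation x̄ - mu_0 = (4, 5.3333) - (1, 8) = (3, -2.6667).

Step 2 — sample covariance matrix, S[i,j] = (1/(n-1)) · Σ_k (x_{k,i} - mean_i) · (x_{k,j} - mean_j), divisor n-1 = 5:
  S[X,X] = ((-3)·(-3) + (-2)·(-2) + (-1)·(-1) + (2)·(2) + (1)·(1) + (3)·(3)) / 5 = 28/5 = 5.6
  S[X,Y] = ((-3)·(1.6667) + (-2)·(3.6667) + (-1)·(-3.3333) + (2)·(-4.3333) + (1)·(0.6667) + (3)·(1.6667)) / 5 = -12/5 = -2.4
  S[Y,Y] = ((1.6667)·(1.6667) + (3.6667)·(3.6667) + (-3.3333)·(-3.3333) + (-4.3333)·(-4.3333) + (0.6667)·(0.6667) + (1.6667)·(1.6667)) / 5 = 49.3333/5 = 9.8667
  S = [[5.6, -2.4],
 [-2.4, 9.8667]].

Step 3 — invert S. det(S) = 5.6·9.8667 - (-2.4)² = 49.4933.
  S^{-1} = (1/det) · [[d, -b], [-b, a]] = [[0.1994, 0.0485],
 [0.0485, 0.1131]].

Step 4 — quadratic form (x̄ - mu_0)^T · S^{-1} · (x̄ - mu_0):
  S^{-1} · (x̄ - mu_0) = (0.4687, -0.1562),
  (x̄ - mu_0)^T · [...] = (3)·(0.4687) + (-2.6667)·(-0.1562) = 1.8229.

Step 5 — scale by n: T² = 6 · 1.8229 = 10.9375.

T² ≈ 10.9375


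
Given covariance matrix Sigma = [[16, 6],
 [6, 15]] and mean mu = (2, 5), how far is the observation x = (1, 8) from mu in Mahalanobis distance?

Step 1 — centre the observation: (x - mu) = (-1, 3).

Step 2 — invert Sigma. det(Sigma) = 16·15 - (6)² = 204.
  Sigma^{-1} = (1/det) · [[d, -b], [-b, a]] = [[0.0735, -0.0294],
 [-0.0294, 0.0784]].

Step 3 — form the quadratic (x - mu)^T · Sigma^{-1} · (x - mu):
  Sigma^{-1} · (x - mu) = (-0.1618, 0.2647).
  (x - mu)^T · [Sigma^{-1} · (x - mu)] = (-1)·(-0.1618) + (3)·(0.2647) = 0.9559.

Step 4 — take square root: d = √(0.9559) ≈ 0.9777.

d(x, mu) = √(0.9559) ≈ 0.9777


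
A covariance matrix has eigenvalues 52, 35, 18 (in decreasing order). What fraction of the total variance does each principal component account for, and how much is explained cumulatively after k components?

Step 1 — total variance = trace(Sigma) = Σ λ_i = 52 + 35 + 18 = 105.

Step 2 — fraction explained by component i = λ_i / Σ λ:
  PC1: 52/105 = 0.4952
  PC2: 35/105 = 0.3333
  PC3: 18/105 = 0.1714

Step 3 — cumulative fraction after k components = (λ_1 + ... + λ_k) / Σ λ:
  k = 1: 52/105 = 0.4952
  k = 2: (52 + 35)/105 = 87/105 = 0.8286
  k = 3: (52 + 35 + 18)/105 = 105/105 = 1

Summary (fraction, with percent):

explained: PC1 0.4952 (49.52%), PC2 0.3333 (33.33%), PC3 0.1714 (17.14%);  cumulative: 0.4952, 0.8286, 1


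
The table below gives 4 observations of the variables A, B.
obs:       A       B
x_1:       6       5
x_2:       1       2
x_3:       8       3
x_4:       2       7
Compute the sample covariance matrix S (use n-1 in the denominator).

Step 1 — column means:
  mean(A) = (6 + 1 + 8 + 2) / 4 = 17/4 = 4.25
  mean(B) = (5 + 2 + 3 + 7) / 4 = 17/4 = 4.25

Step 2 — sample covariance S[i,j] = (1/(n-1)) · Σ_k (x_{k,i} - mean_i) · (x_{k,j} - mean_j), with n-1 = 3.
  S[A,A] = ((1.75)·(1.75) + (-3.25)·(-3.25) + (3.75)·(3.75) + (-2.25)·(-2.25)) / 3 = 32.75/3 = 10.9167
  S[A,B] = ((1.75)·(0.75) + (-3.25)·(-2.25) + (3.75)·(-1.25) + (-2.25)·(2.75)) / 3 = -2.25/3 = -0.75
  S[B,B] = ((0.75)·(0.75) + (-2.25)·(-2.25) + (-1.25)·(-1.25) + (2.75)·(2.75)) / 3 = 14.75/3 = 4.9167

S is symmetric (S[j,i] = S[i,j]). Assembling:

S = [[10.9167, -0.75],
 [-0.75, 4.9167]]


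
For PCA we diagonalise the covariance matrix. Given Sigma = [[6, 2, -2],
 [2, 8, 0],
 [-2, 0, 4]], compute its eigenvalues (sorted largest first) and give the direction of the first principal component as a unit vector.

Step 1 — characteristic polynomial p(λ) = det(λI - Sigma) = λ³ - tr·λ² + c_1·λ - det, where tr = trace, c_1 = sum of the principal 2×2 minors, det = det(Sigma):
  tr = 6 + 8 + 4 = 18,
  c_1 = (6·8 - (2)²) + (6·4 - (-2)²) + (8·4 - (0)²) = 44 + 20 + 32 = 96,
  det = 6·(8·4 - (0)²) - (2)·((2)·4 - (0)·(-2)) + (-2)·((2)·(0) - 8·(-2)) = 6·(32) - (2)·(8) + (-2)·(16) = 144.
  So p(λ) = λ³ - 18λ² + 96λ - 144.
Step 2 — look for an integer root (rational root theorem: any rational root is an integer divisor of 144). Testing λ = 6:
  p(6) = 216 - 648 + 576 - 144 = 0  ✓
  Dividing out (λ - 6): p(λ) = (λ - 6)(λ² - 12λ + 24).
Step 3 — remaining eigenvalues from the quadratic λ² - 12λ + 24 = 0:
  Δ = 12² - 4·24 = 144 - 96 = 48,  λ = (12 ± √48)/2 = (12 ± 6.9282)/2 ≈ 9.4641 or 2.5359.
  Sorted: λ_1 = 9.4641,  λ_2 = 6,  λ_3 = 2.5359  (check: sum = 18 = tr ✓).

Step 4 — unit eigenvector for λ_1 ≈ 9.4641: v spans the null space of (Sigma - λ_1 I), whose rows are
  r_1 = (-3.4641, 2, -2),  r_2 = (2, -1.4641, 0),  r_3 = (-2, 0, -5.4641).
  v is orthogonal to every row, so take v ∝ r_1 × r_2 = ((2)·(0) - (-2)·(-1.4641), (-2)·(2) - (-3.4641)·(0), (-3.4641)·(-1.4641) - (2)·(2)) ≈ (-2.9282, -4, 1.0718).
  Rescale (multiply by -1 so the first nonzero entry is positive): u = (2.9282, 4, -1.0718).
  ||u|| = √((2.9282)² + (4)² + (-1.0718)²) = √(25.7231) ≈ 5.0718,  v_1 = u/||u|| ≈ (0.5774, 0.7887, -0.2113) (||v_1|| = 1).

λ_1 = 9.4641,  λ_2 = 6,  λ_3 = 2.5359;  v_1 ≈ (0.5774, 0.7887, -0.2113)


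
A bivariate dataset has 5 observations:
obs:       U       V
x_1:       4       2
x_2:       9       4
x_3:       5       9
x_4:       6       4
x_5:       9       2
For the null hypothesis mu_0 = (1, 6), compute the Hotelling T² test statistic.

Step 1 — sample mean vector:
  mean(U) = (4 + 9 + 5 + 6 + 9) / 5 = 33/5 = 6.6
  mean(V) = (2 + 4 + 9 + 4 + 2) / 5 = 21/5 = 4.2
  x̄ = (6.6, 4.2),  deviation x̄ - mu_0 = (6.6, 4.2) - (1, 6) = (5.6, -1.8).

Step 2 — sample covariance matrix, S[i,j] = (1/(n-1)) · Σ_k (x_{k,i} - mean_i) · (x_{k,j} - mean_j), divisor n-1 = 4:
  S[U,U] = ((-2.6)·(-2.6) + (2.4)·(2.4) + (-1.6)·(-1.6) + (-0.6)·(-0.6) + (2.4)·(2.4)) / 4 = 21.2/4 = 5.3
  S[U,V] = ((-2.6)·(-2.2) + (2.4)·(-0.2) + (-1.6)·(4.8) + (-0.6)·(-0.2) + (2.4)·(-2.2)) / 4 = -7.6/4 = -1.9
  S[V,V] = ((-2.2)·(-2.2) + (-0.2)·(-0.2) + (4.8)·(4.8) + (-0.2)·(-0.2) + (-2.2)·(-2.2)) / 4 = 32.8/4 = 8.2
  S = [[5.3, -1.9],
 [-1.9, 8.2]].

Step 3 — invert S. det(S) = 5.3·8.2 - (-1.9)² = 39.85.
  S^{-1} = (1/det) · [[d, -b], [-b, a]] = [[0.2058, 0.0477],
 [0.0477, 0.133]].

Step 4 — quadratic form (x̄ - mu_0)^T · S^{-1} · (x̄ - mu_0):
  S^{-1} · (x̄ - mu_0) = (1.0665, 0.0276),
  (x̄ - mu_0)^T · [...] = (5.6)·(1.0665) + (-1.8)·(0.0276) = 5.9227.

Step 5 — scale by n: T² = 5 · 5.9227 = 29.6136.

T² ≈ 29.6136


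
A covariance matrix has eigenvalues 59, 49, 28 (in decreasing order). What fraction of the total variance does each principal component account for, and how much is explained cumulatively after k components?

Step 1 — total variance = trace(Sigma) = Σ λ_i = 59 + 49 + 28 = 136.

Step 2 — fraction explained by component i = λ_i / Σ λ:
  PC1: 59/136 = 0.4338
  PC2: 49/136 = 0.3603
  PC3: 28/136 = 0.2059

Step 3 — cumulative fraction after k components = (λ_1 + ... + λ_k) / Σ λ:
  k = 1: 59/136 = 0.4338
  k = 2: (59 + 49)/136 = 108/136 = 0.7941
  k = 3: (59 + 49 + 28)/136 = 136/136 = 1

Summary (fraction, with percent):

explained: PC1 0.4338 (43.38%), PC2 0.3603 (36.03%), PC3 0.2059 (20.59%);  cumulative: 0.4338, 0.7941, 1


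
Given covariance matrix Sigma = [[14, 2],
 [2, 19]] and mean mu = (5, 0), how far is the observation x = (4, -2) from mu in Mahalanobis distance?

Step 1 — centre the observation: (x - mu) = (-1, -2).

Step 2 — invert Sigma. det(Sigma) = 14·19 - (2)² = 262.
  Sigma^{-1} = (1/det) · [[d, -b], [-b, a]] = [[0.0725, -0.0076],
 [-0.0076, 0.0534]].

Step 3 — form the quadratic (x - mu)^T · Sigma^{-1} · (x - mu):
  Sigma^{-1} · (x - mu) = (-0.0573, -0.0992).
  (x - mu)^T · [Sigma^{-1} · (x - mu)] = (-1)·(-0.0573) + (-2)·(-0.0992) = 0.2557.

Step 4 — take square root: d = √(0.2557) ≈ 0.5057.

d(x, mu) = √(0.2557) ≈ 0.5057


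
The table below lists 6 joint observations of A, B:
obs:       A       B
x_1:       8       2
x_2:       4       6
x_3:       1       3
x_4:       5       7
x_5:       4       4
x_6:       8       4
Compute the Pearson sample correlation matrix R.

Step 1 — column means:
  mean(A) = (8 + 4 + 1 + 5 + 4 + 8) / 6 = 30/6 = 5
  mean(B) = (2 + 6 + 3 + 7 + 4 + 4) / 6 = 26/6 = 4.3333

Step 2 — sample variances and covariances s[i,j] = (1/(n-1)) · Σ_k (x_{k,i} - mean_i) · (x_{k,j} - mean_j), with n-1 = 5:
  s[A,A] = ((3)·(3) + (-1)·(-1) + (-4)·(-4) + (0)·(0) + (-1)·(-1) + (3)·(3)) / 5 = 36/5 = 7.2
  s[A,B] = ((3)·(-2.3333) + (-1)·(1.6667) + (-4)·(-1.3333) + (0)·(2.6667) + (-1)·(-0.3333) + (3)·(-0.3333)) / 5 = -4/5 = -0.8
  s[B,B] = ((-2.3333)·(-2.3333) + (1.6667)·(1.6667) + (-1.3333)·(-1.3333) + (2.6667)·(2.6667) + (-0.3333)·(-0.3333) + (-0.3333)·(-0.3333)) / 5 = 17.3333/5 = 3.4667
  Sample standard deviations s_i = √(s[i,i]):
  s(A) = √(7.2) = 2.6833
  s(B) = √(3.4667) = 1.8619

Step 3 — r_{ij} = s_{ij} / (s_i · s_j):
  r[A,A] = 1 (diagonal).
  r[A,B] = -0.8 / (2.6833 · 1.8619) = -0.8 / 4.996 = -0.1601
  r[B,B] = 1 (diagonal).

R is symmetric with unit diagonal. Assembling:

R = [[1, -0.1601],
 [-0.1601, 1]]


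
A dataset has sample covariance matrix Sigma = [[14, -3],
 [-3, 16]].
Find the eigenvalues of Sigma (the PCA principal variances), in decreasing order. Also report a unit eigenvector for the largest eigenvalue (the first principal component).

Step 1 — characteristic polynomial of 2×2 Sigma:
  det(Sigma - λI) = λ² - trace · λ + det = 0.
  trace = 14 + 16 = 30, det = 14·16 - (-3)² = 215.
Step 2 — discriminant:
  Δ = trace² - 4·det = 900 - 860 = 40.
Step 3 — eigenvalues:
  λ = (trace ± √Δ)/2 = (30 ± 6.3246)/2,
  λ_1 = 18.1623,  λ_2 = 11.8377.

Step 4 — unit eigenvector for λ_1: solve (Sigma - λ_1 I)v = 0. First row:
  (14 - 18.1623)·v_x + (-3)·v_y = 0, i.e. (-4.1623)·v_x + (-3)·v_y = 0,
  so v ∝ (b, λ_1 - a) = (-3, 4.1623); multiply by -1 so the first entry is positive: u = (3, -4.1623).
  ||u|| = √((3)² + (-4.1623)²) = √(26.3246) ≈ 5.1307,
  v_1 = u/||u|| ≈ (0.5847, -0.8112) (||v_1|| = 1).

λ_1 = 18.1623,  λ_2 = 11.8377;  v_1 ≈ (0.5847, -0.8112)


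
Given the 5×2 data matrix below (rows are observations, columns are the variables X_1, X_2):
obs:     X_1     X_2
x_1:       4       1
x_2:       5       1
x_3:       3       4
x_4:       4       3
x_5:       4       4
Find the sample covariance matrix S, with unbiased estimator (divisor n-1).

Step 1 — column means:
  mean(X_1) = (4 + 5 + 3 + 4 + 4) / 5 = 20/5 = 4
  mean(X_2) = (1 + 1 + 4 + 3 + 4) / 5 = 13/5 = 2.6

Step 2 — sample covariance S[i,j] = (1/(n-1)) · Σ_k (x_{k,i} - mean_i) · (x_{k,j} - mean_j), with n-1 = 4.
  S[X_1,X_1] = ((0)·(0) + (1)·(1) + (-1)·(-1) + (0)·(0) + (0)·(0)) / 4 = 2/4 = 0.5
  S[X_1,X_2] = ((0)·(-1.6) + (1)·(-1.6) + (-1)·(1.4) + (0)·(0.4) + (0)·(1.4)) / 4 = -3/4 = -0.75
  S[X_2,X_2] = ((-1.6)·(-1.6) + (-1.6)·(-1.6) + (1.4)·(1.4) + (0.4)·(0.4) + (1.4)·(1.4)) / 4 = 9.2/4 = 2.3

S is symmetric (S[j,i] = S[i,j]). Assembling:

S = [[0.5, -0.75],
 [-0.75, 2.3]]


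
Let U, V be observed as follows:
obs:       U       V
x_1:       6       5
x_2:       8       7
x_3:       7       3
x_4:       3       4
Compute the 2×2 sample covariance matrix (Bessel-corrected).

Step 1 — column means:
  mean(U) = (6 + 8 + 7 + 3) / 4 = 24/4 = 6
  mean(V) = (5 + 7 + 3 + 4) / 4 = 19/4 = 4.75

Step 2 — sample covariance S[i,j] = (1/(n-1)) · Σ_k (x_{k,i} - mean_i) · (x_{k,j} - mean_j), with n-1 = 3.
  S[U,U] = ((0)·(0) + (2)·(2) + (1)·(1) + (-3)·(-3)) / 3 = 14/3 = 4.6667
  S[U,V] = ((0)·(0.25) + (2)·(2.25) + (1)·(-1.75) + (-3)·(-0.75)) / 3 = 5/3 = 1.6667
  S[V,V] = ((0.25)·(0.25) + (2.25)·(2.25) + (-1.75)·(-1.75) + (-0.75)·(-0.75)) / 3 = 8.75/3 = 2.9167

S is symmetric (S[j,i] = S[i,j]). Assembling:

S = [[4.6667, 1.6667],
 [1.6667, 2.9167]]


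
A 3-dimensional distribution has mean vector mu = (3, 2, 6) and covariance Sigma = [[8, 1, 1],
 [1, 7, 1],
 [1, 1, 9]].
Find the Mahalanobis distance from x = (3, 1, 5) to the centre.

Step 1 — centre the observation: (x - mu) = (0, -1, -1).

Step 2 — invert Sigma (cofactor / det for 3×3, or solve directly):
  Sigma^{-1} = [[0.1286, -0.0166, -0.0124],
 [-0.0166, 0.1473, -0.0145],
 [-0.0124, -0.0145, 0.1141]].

Step 3 — form the quadratic (x - mu)^T · Sigma^{-1} · (x - mu):
  Sigma^{-1} · (x - mu) = (0.029, -0.1328, -0.0996).
  (x - mu)^T · [Sigma^{-1} · (x - mu)] = (0)·(0.029) + (-1)·(-0.1328) + (-1)·(-0.0996) = 0.2324.

Step 4 — take square root: d = √(0.2324) ≈ 0.482.

d(x, mu) = √(0.2324) ≈ 0.482


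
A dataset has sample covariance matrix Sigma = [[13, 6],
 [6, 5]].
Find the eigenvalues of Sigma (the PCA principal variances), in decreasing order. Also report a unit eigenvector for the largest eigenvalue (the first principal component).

Step 1 — characteristic polynomial of 2×2 Sigma:
  det(Sigma - λI) = λ² - trace · λ + det = 0.
  trace = 13 + 5 = 18, det = 13·5 - (6)² = 29.
Step 2 — discriminant:
  Δ = trace² - 4·det = 324 - 116 = 208.
Step 3 — eigenvalues:
  λ = (trace ± √Δ)/2 = (18 ± 14.4222)/2,
  λ_1 = 16.2111,  λ_2 = 1.7889.

Step 4 — unit eigenvector for λ_1: solve (Sigma - λ_1 I)v = 0. First row:
  (13 - 16.2111)·v_x + (6)·v_y = 0, i.e. (-3.2111)·v_x + (6)·v_y = 0,
  so v ∝ (b, λ_1 - a) = (6, 3.2111) = u.
  ||u|| = √((6)² + (3.2111)²) = √(46.3112) ≈ 6.8052,
  v_1 = u/||u|| ≈ (0.8817, 0.4719) (||v_1|| = 1).

λ_1 = 16.2111,  λ_2 = 1.7889;  v_1 ≈ (0.8817, 0.4719)


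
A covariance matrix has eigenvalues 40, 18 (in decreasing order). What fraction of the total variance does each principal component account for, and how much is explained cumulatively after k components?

Step 1 — total variance = trace(Sigma) = Σ λ_i = 40 + 18 = 58.

Step 2 — fraction explained by component i = λ_i / Σ λ:
  PC1: 40/58 = 0.6897
  PC2: 18/58 = 0.3103

Step 3 — cumulative fraction after k components = (λ_1 + ... + λ_k) / Σ λ:
  k = 1: 40/58 = 0.6897
  k = 2: (40 + 18)/58 = 58/58 = 1

Summary (fraction, with percent):

explained: PC1 0.6897 (68.97%), PC2 0.3103 (31.03%);  cumulative: 0.6897, 1


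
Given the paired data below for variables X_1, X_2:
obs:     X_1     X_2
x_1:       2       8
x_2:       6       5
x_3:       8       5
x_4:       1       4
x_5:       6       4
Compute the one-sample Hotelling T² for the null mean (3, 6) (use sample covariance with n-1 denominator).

Step 1 — sample mean vector:
  mean(X_1) = (2 + 6 + 8 + 1 + 6) / 5 = 23/5 = 4.6
  mean(X_2) = (8 + 5 + 5 + 4 + 4) / 5 = 26/5 = 5.2
  x̄ = (4.6, 5.2),  deviation x̄ - mu_0 = (4.6, 5.2) - (3, 6) = (1.6, -0.8).

Step 2 — sample covariance matrix, S[i,j] = (1/(n-1)) · Σ_k (x_{k,i} - mean_i) · (x_{k,j} - mean_j), divisor n-1 = 4:
  S[X_1,X_1] = ((-2.6)·(-2.6) + (1.4)·(1.4) + (3.4)·(3.4) + (-3.6)·(-3.6) + (1.4)·(1.4)) / 4 = 35.2/4 = 8.8
  S[X_1,X_2] = ((-2.6)·(2.8) + (1.4)·(-0.2) + (3.4)·(-0.2) + (-3.6)·(-1.2) + (1.4)·(-1.2)) / 4 = -5.6/4 = -1.4
  S[X_2,X_2] = ((2.8)·(2.8) + (-0.2)·(-0.2) + (-0.2)·(-0.2) + (-1.2)·(-1.2) + (-1.2)·(-1.2)) / 4 = 10.8/4 = 2.7
  S = [[8.8, -1.4],
 [-1.4, 2.7]].

Step 3 — invert S. det(S) = 8.8·2.7 - (-1.4)² = 21.8.
  S^{-1} = (1/det) · [[d, -b], [-b, a]] = [[0.1239, 0.0642],
 [0.0642, 0.4037]].

Step 4 — quadratic form (x̄ - mu_0)^T · S^{-1} · (x̄ - mu_0):
  S^{-1} · (x̄ - mu_0) = (0.1468, -0.2202),
  (x̄ - mu_0)^T · [...] = (1.6)·(0.1468) + (-0.8)·(-0.2202) = 0.411.

Step 5 — scale by n: T² = 5 · 0.411 = 2.055.

T² ≈ 2.055


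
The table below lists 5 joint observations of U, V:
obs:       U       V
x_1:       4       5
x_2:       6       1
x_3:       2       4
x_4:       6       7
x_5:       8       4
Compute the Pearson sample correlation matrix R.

Step 1 — column means:
  mean(U) = (4 + 6 + 2 + 6 + 8) / 5 = 26/5 = 5.2
  mean(V) = (5 + 1 + 4 + 7 + 4) / 5 = 21/5 = 4.2

Step 2 — sample variances and covariances s[i,j] = (1/(n-1)) · Σ_k (x_{k,i} - mean_i) · (x_{k,j} - mean_j), with n-1 = 4:
  s[U,U] = ((-1.2)·(-1.2) + (0.8)·(0.8) + (-3.2)·(-3.2) + (0.8)·(0.8) + (2.8)·(2.8)) / 4 = 20.8/4 = 5.2
  s[U,V] = ((-1.2)·(0.8) + (0.8)·(-3.2) + (-3.2)·(-0.2) + (0.8)·(2.8) + (2.8)·(-0.2)) / 4 = -1.2/4 = -0.3
  s[V,V] = ((0.8)·(0.8) + (-3.2)·(-3.2) + (-0.2)·(-0.2) + (2.8)·(2.8) + (-0.2)·(-0.2)) / 4 = 18.8/4 = 4.7
  Sample standard deviations s_i = √(s[i,i]):
  s(U) = √(5.2) = 2.2804
  s(V) = √(4.7) = 2.1679

Step 3 — r_{ij} = s_{ij} / (s_i · s_j):
  r[U,U] = 1 (diagonal).
  r[U,V] = -0.3 / (2.2804 · 2.1679) = -0.3 / 4.9437 = -0.0607
  r[V,V] = 1 (diagonal).

R is symmetric with unit diagonal. Assembling:

R = [[1, -0.0607],
 [-0.0607, 1]]


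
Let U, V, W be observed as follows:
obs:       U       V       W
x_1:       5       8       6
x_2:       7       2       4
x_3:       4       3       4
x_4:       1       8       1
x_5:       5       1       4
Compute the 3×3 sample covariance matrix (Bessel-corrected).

Step 1 — column means:
  mean(U) = (5 + 7 + 4 + 1 + 5) / 5 = 22/5 = 4.4
  mean(V) = (8 + 2 + 3 + 8 + 1) / 5 = 22/5 = 4.4
  mean(W) = (6 + 4 + 4 + 1 + 4) / 5 = 19/5 = 3.8

Step 2 — sample covariance S[i,j] = (1/(n-1)) · Σ_k (x_{k,i} - mean_i) · (x_{k,j} - mean_j), with n-1 = 4.
  S[U,U] = ((0.6)·(0.6) + (2.6)·(2.6) + (-0.4)·(-0.4) + (-3.4)·(-3.4) + (0.6)·(0.6)) / 4 = 19.2/4 = 4.8
  S[U,V] = ((0.6)·(3.6) + (2.6)·(-2.4) + (-0.4)·(-1.4) + (-3.4)·(3.6) + (0.6)·(-3.4)) / 4 = -17.8/4 = -4.45
  S[U,W] = ((0.6)·(2.2) + (2.6)·(0.2) + (-0.4)·(0.2) + (-3.4)·(-2.8) + (0.6)·(0.2)) / 4 = 11.4/4 = 2.85
  S[V,V] = ((3.6)·(3.6) + (-2.4)·(-2.4) + (-1.4)·(-1.4) + (3.6)·(3.6) + (-3.4)·(-3.4)) / 4 = 45.2/4 = 11.3
  S[V,W] = ((3.6)·(2.2) + (-2.4)·(0.2) + (-1.4)·(0.2) + (3.6)·(-2.8) + (-3.4)·(0.2)) / 4 = -3.6/4 = -0.9
  S[W,W] = ((2.2)·(2.2) + (0.2)·(0.2) + (0.2)·(0.2) + (-2.8)·(-2.8) + (0.2)·(0.2)) / 4 = 12.8/4 = 3.2

S is symmetric (S[j,i] = S[i,j]). Assembling:

S = [[4.8, -4.45, 2.85],
 [-4.45, 11.3, -0.9],
 [2.85, -0.9, 3.2]]


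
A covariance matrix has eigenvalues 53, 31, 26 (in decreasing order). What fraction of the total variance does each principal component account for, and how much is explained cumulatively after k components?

Step 1 — total variance = trace(Sigma) = Σ λ_i = 53 + 31 + 26 = 110.

Step 2 — fraction explained by component i = λ_i / Σ λ:
  PC1: 53/110 = 0.4818
  PC2: 31/110 = 0.2818
  PC3: 26/110 = 0.2364

Step 3 — cumulative fraction after k components = (λ_1 + ... + λ_k) / Σ λ:
  k = 1: 53/110 = 0.4818
  k = 2: (53 + 31)/110 = 84/110 = 0.7636
  k = 3: (53 + 31 + 26)/110 = 110/110 = 1

Summary (fraction, with percent):

explained: PC1 0.4818 (48.18%), PC2 0.2818 (28.18%), PC3 0.2364 (23.64%);  cumulative: 0.4818, 0.7636, 1


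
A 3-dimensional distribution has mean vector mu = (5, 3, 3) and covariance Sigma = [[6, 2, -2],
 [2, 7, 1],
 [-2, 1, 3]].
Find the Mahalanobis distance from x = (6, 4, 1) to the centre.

Step 1 — centre the observation: (x - mu) = (1, 1, -2).

Step 2 — invert Sigma (cofactor / det for 3×3, or solve directly):
  Sigma^{-1} = [[0.2778, -0.1111, 0.2222],
 [-0.1111, 0.1944, -0.1389],
 [0.2222, -0.1389, 0.5278]].

Step 3 — form the quadratic (x - mu)^T · Sigma^{-1} · (x - mu):
  Sigma^{-1} · (x - mu) = (-0.2778, 0.3611, -0.9722).
  (x - mu)^T · [Sigma^{-1} · (x - mu)] = (1)·(-0.2778) + (1)·(0.3611) + (-2)·(-0.9722) = 2.0278.

Step 4 — take square root: d = √(2.0278) ≈ 1.424.

d(x, mu) = √(2.0278) ≈ 1.424


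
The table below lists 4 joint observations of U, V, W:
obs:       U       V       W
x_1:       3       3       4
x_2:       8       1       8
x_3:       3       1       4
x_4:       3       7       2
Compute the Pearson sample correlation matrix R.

Step 1 — column means:
  mean(U) = (3 + 8 + 3 + 3) / 4 = 17/4 = 4.25
  mean(V) = (3 + 1 + 1 + 7) / 4 = 12/4 = 3
  mean(W) = (4 + 8 + 4 + 2) / 4 = 18/4 = 4.5

Step 2 — sample variances and covariances s[i,j] = (1/(n-1)) · Σ_k (x_{k,i} - mean_i) · (x_{k,j} - mean_j), with n-1 = 3:
  s[U,U] = ((-1.25)·(-1.25) + (3.75)·(3.75) + (-1.25)·(-1.25) + (-1.25)·(-1.25)) / 3 = 18.75/3 = 6.25
  s[U,V] = ((-1.25)·(0) + (3.75)·(-2) + (-1.25)·(-2) + (-1.25)·(4)) / 3 = -10/3 = -3.3333
  s[U,W] = ((-1.25)·(-0.5) + (3.75)·(3.5) + (-1.25)·(-0.5) + (-1.25)·(-2.5)) / 3 = 17.5/3 = 5.8333
  s[V,V] = ((0)·(0) + (-2)·(-2) + (-2)·(-2) + (4)·(4)) / 3 = 24/3 = 8
  s[V,W] = ((0)·(-0.5) + (-2)·(3.5) + (-2)·(-0.5) + (4)·(-2.5)) / 3 = -16/3 = -5.3333
  s[W,W] = ((-0.5)·(-0.5) + (3.5)·(3.5) + (-0.5)·(-0.5) + (-2.5)·(-2.5)) / 3 = 19/3 = 6.3333
  Sample standard deviations s_i = √(s[i,i]):
  s(U) = √(6.25) = 2.5
  s(V) = √(8) = 2.8284
  s(W) = √(6.3333) = 2.5166

Step 3 — r_{ij} = s_{ij} / (s_i · s_j):
  r[U,U] = 1 (diagonal).
  r[U,V] = -3.3333 / (2.5 · 2.8284) = -3.3333 / 7.0711 = -0.4714
  r[U,W] = 5.8333 / (2.5 · 2.5166) = 5.8333 / 6.2915 = 0.9272
  r[V,V] = 1 (diagonal).
  r[V,W] = -5.3333 / (2.8284 · 2.5166) = -5.3333 / 7.1181 = -0.7493
  r[W,W] = 1 (diagonal).

R is symmetric with unit diagonal. Assembling:

R = [[1, -0.4714, 0.9272],
 [-0.4714, 1, -0.7493],
 [0.9272, -0.7493, 1]]


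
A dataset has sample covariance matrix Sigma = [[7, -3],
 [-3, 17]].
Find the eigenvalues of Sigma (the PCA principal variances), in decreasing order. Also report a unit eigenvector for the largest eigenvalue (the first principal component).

Step 1 — characteristic polynomial of 2×2 Sigma:
  det(Sigma - λI) = λ² - trace · λ + det = 0.
  trace = 7 + 17 = 24, det = 7·17 - (-3)² = 110.
Step 2 — discriminant:
  Δ = trace² - 4·det = 576 - 440 = 136.
Step 3 — eigenvalues:
  λ = (trace ± √Δ)/2 = (24 ± 11.6619)/2,
  λ_1 = 17.831,  λ_2 = 6.169.

Step 4 — unit eigenvector for λ_1: solve (Sigma - λ_1 I)v = 0. First row:
  (7 - 17.831)·v_x + (-3)·v_y = 0, i.e. (-10.831)·v_x + (-3)·v_y = 0,
  so v ∝ (b, λ_1 - a) = (-3, 10.831); multiply by -1 so the first entry is positive: u = (3, -10.831).
  ||u|| = √((3)² + (-10.831)²) = √(126.3095) ≈ 11.2388,
  v_1 = u/||u|| ≈ (0.2669, -0.9637) (||v_1|| = 1).

λ_1 = 17.831,  λ_2 = 6.169;  v_1 ≈ (0.2669, -0.9637)


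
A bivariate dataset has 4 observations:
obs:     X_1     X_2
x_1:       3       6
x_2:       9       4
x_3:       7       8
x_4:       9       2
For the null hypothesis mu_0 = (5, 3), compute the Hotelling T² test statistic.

Step 1 — sample mean vector:
  mean(X_1) = (3 + 9 + 7 + 9) / 4 = 28/4 = 7
  mean(X_2) = (6 + 4 + 8 + 2) / 4 = 20/4 = 5
  x̄ = (7, 5),  deviation x̄ - mu_0 = (7, 5) - (5, 3) = (2, 2).

Step 2 — sample covariance matrix, S[i,j] = (1/(n-1)) · Σ_k (x_{k,i} - mean_i) · (x_{k,j} - mean_j), divisor n-1 = 3:
  S[X_1,X_1] = ((-4)·(-4) + (2)·(2) + (0)·(0) + (2)·(2)) / 3 = 24/3 = 8
  S[X_1,X_2] = ((-4)·(1) + (2)·(-1) + (0)·(3) + (2)·(-3)) / 3 = -12/3 = -4
  S[X_2,X_2] = ((1)·(1) + (-1)·(-1) + (3)·(3) + (-3)·(-3)) / 3 = 20/3 = 6.6667
  S = [[8, -4],
 [-4, 6.6667]].

Step 3 — invert S. det(S) = 8·6.6667 - (-4)² = 37.3333.
  S^{-1} = (1/det) · [[d, -b], [-b, a]] = [[0.1786, 0.1071],
 [0.1071, 0.2143]].

Step 4 — quadratic form (x̄ - mu_0)^T · S^{-1} · (x̄ - mu_0):
  S^{-1} · (x̄ - mu_0) = (0.5714, 0.6429),
  (x̄ - mu_0)^T · [...] = (2)·(0.5714) + (2)·(0.6429) = 2.4286.

Step 5 — scale by n: T² = 4 · 2.4286 = 9.7143.

T² ≈ 9.7143


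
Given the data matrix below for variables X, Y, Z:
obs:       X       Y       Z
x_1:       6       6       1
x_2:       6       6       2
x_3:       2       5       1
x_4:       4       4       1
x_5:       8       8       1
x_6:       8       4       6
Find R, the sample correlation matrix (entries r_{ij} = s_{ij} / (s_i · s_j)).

Step 1 — column means:
  mean(X) = (6 + 6 + 2 + 4 + 8 + 8) / 6 = 34/6 = 5.6667
  mean(Y) = (6 + 6 + 5 + 4 + 8 + 4) / 6 = 33/6 = 5.5
  mean(Z) = (1 + 2 + 1 + 1 + 1 + 6) / 6 = 12/6 = 2

Step 2 — sample variances and covariances s[i,j] = (1/(n-1)) · Σ_k (x_{k,i} - mean_i) · (x_{k,j} - mean_j), with n-1 = 5:
  s[X,X] = ((0.3333)·(0.3333) + (0.3333)·(0.3333) + (-3.6667)·(-3.6667) + (-1.6667)·(-1.6667) + (2.3333)·(2.3333) + (2.3333)·(2.3333)) / 5 = 27.3333/5 = 5.4667
  s[X,Y] = ((0.3333)·(0.5) + (0.3333)·(0.5) + (-3.6667)·(-0.5) + (-1.6667)·(-1.5) + (2.3333)·(2.5) + (2.3333)·(-1.5)) / 5 = 7/5 = 1.4
  s[X,Z] = ((0.3333)·(-1) + (0.3333)·(0) + (-3.6667)·(-1) + (-1.6667)·(-1) + (2.3333)·(-1) + (2.3333)·(4)) / 5 = 12/5 = 2.4
  s[Y,Y] = ((0.5)·(0.5) + (0.5)·(0.5) + (-0.5)·(-0.5) + (-1.5)·(-1.5) + (2.5)·(2.5) + (-1.5)·(-1.5)) / 5 = 11.5/5 = 2.3
  s[Y,Z] = ((0.5)·(-1) + (0.5)·(0) + (-0.5)·(-1) + (-1.5)·(-1) + (2.5)·(-1) + (-1.5)·(4)) / 5 = -7/5 = -1.4
  s[Z,Z] = ((-1)·(-1) + (0)·(0) + (-1)·(-1) + (-1)·(-1) + (-1)·(-1) + (4)·(4)) / 5 = 20/5 = 4
  Sample standard deviations s_i = √(s[i,i]):
  s(X) = √(5.4667) = 2.3381
  s(Y) = √(2.3) = 1.5166
  s(Z) = √(4) = 2

Step 3 — r_{ij} = s_{ij} / (s_i · s_j):
  r[X,X] = 1 (diagonal).
  r[X,Y] = 1.4 / (2.3381 · 1.5166) = 1.4 / 3.5459 = 0.3948
  r[X,Z] = 2.4 / (2.3381 · 2) = 2.4 / 4.6762 = 0.5132
  r[Y,Y] = 1 (diagonal).
  r[Y,Z] = -1.4 / (1.5166 · 2) = -1.4 / 3.0332 = -0.4616
  r[Z,Z] = 1 (diagonal).

R is symmetric with unit diagonal. Assembling:

R = [[1, 0.3948, 0.5132],
 [0.3948, 1, -0.4616],
 [0.5132, -0.4616, 1]]


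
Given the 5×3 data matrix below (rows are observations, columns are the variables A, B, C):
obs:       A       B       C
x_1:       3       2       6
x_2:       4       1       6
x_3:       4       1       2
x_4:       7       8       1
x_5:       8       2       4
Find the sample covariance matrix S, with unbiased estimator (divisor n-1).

Step 1 — column means:
  mean(A) = (3 + 4 + 4 + 7 + 8) / 5 = 26/5 = 5.2
  mean(B) = (2 + 1 + 1 + 8 + 2) / 5 = 14/5 = 2.8
  mean(C) = (6 + 6 + 2 + 1 + 4) / 5 = 19/5 = 3.8

Step 2 — sample covariance S[i,j] = (1/(n-1)) · Σ_k (x_{k,i} - mean_i) · (x_{k,j} - mean_j), with n-1 = 4.
  S[A,A] = ((-2.2)·(-2.2) + (-1.2)·(-1.2) + (-1.2)·(-1.2) + (1.8)·(1.8) + (2.8)·(2.8)) / 4 = 18.8/4 = 4.7
  S[A,B] = ((-2.2)·(-0.8) + (-1.2)·(-1.8) + (-1.2)·(-1.8) + (1.8)·(5.2) + (2.8)·(-0.8)) / 4 = 13.2/4 = 3.3
  S[A,C] = ((-2.2)·(2.2) + (-1.2)·(2.2) + (-1.2)·(-1.8) + (1.8)·(-2.8) + (2.8)·(0.2)) / 4 = -9.8/4 = -2.45
  S[B,B] = ((-0.8)·(-0.8) + (-1.8)·(-1.8) + (-1.8)·(-1.8) + (5.2)·(5.2) + (-0.8)·(-0.8)) / 4 = 34.8/4 = 8.7
  S[B,C] = ((-0.8)·(2.2) + (-1.8)·(2.2) + (-1.8)·(-1.8) + (5.2)·(-2.8) + (-0.8)·(0.2)) / 4 = -17.2/4 = -4.3
  S[C,C] = ((2.2)·(2.2) + (2.2)·(2.2) + (-1.8)·(-1.8) + (-2.8)·(-2.8) + (0.2)·(0.2)) / 4 = 20.8/4 = 5.2

S is symmetric (S[j,i] = S[i,j]). Assembling:

S = [[4.7, 3.3, -2.45],
 [3.3, 8.7, -4.3],
 [-2.45, -4.3, 5.2]]


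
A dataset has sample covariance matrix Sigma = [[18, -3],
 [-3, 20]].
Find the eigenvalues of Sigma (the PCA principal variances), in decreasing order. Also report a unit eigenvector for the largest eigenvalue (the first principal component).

Step 1 — characteristic polynomial of 2×2 Sigma:
  det(Sigma - λI) = λ² - trace · λ + det = 0.
  trace = 18 + 20 = 38, det = 18·20 - (-3)² = 351.
Step 2 — discriminant:
  Δ = trace² - 4·det = 1444 - 1404 = 40.
Step 3 — eigenvalues:
  λ = (trace ± √Δ)/2 = (38 ± 6.3246)/2,
  λ_1 = 22.1623,  λ_2 = 15.8377.

Step 4 — unit eigenvector for λ_1: solve (Sigma - λ_1 I)v = 0. First row:
  (18 - 22.1623)·v_x + (-3)·v_y = 0, i.e. (-4.1623)·v_x + (-3)·v_y = 0,
  so v ∝ (b, λ_1 - a) = (-3, 4.1623); multiply by -1 so the first entry is positive: u = (3, -4.1623).
  ||u|| = √((3)² + (-4.1623)²) = √(26.3246) ≈ 5.1307,
  v_1 = u/||u|| ≈ (0.5847, -0.8112) (||v_1|| = 1).

λ_1 = 22.1623,  λ_2 = 15.8377;  v_1 ≈ (0.5847, -0.8112)


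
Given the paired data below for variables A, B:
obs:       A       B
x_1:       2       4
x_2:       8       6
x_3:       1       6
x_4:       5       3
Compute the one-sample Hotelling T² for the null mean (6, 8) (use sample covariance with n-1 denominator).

Step 1 — sample mean vector:
  mean(A) = (2 + 8 + 1 + 5) / 4 = 16/4 = 4
  mean(B) = (4 + 6 + 6 + 3) / 4 = 19/4 = 4.75
  x̄ = (4, 4.75),  deviation x̄ - mu_0 = (4, 4.75) - (6, 8) = (-2, -3.25).

Step 2 — sample covariance matrix, S[i,j] = (1/(n-1)) · Σ_k (x_{k,i} - mean_i) · (x_{k,j} - mean_j), divisor n-1 = 3:
  S[A,A] = ((-2)·(-2) + (4)·(4) + (-3)·(-3) + (1)·(1)) / 3 = 30/3 = 10
  S[A,B] = ((-2)·(-0.75) + (4)·(1.25) + (-3)·(1.25) + (1)·(-1.75)) / 3 = 1/3 = 0.3333
  S[B,B] = ((-0.75)·(-0.75) + (1.25)·(1.25) + (1.25)·(1.25) + (-1.75)·(-1.75)) / 3 = 6.75/3 = 2.25
  S = [[10, 0.3333],
 [0.3333, 2.25]].

Step 3 — invert S. det(S) = 10·2.25 - (0.3333)² = 22.3889.
  S^{-1} = (1/det) · [[d, -b], [-b, a]] = [[0.1005, -0.0149],
 [-0.0149, 0.4467]].

Step 4 — quadratic form (x̄ - mu_0)^T · S^{-1} · (x̄ - mu_0):
  S^{-1} · (x̄ - mu_0) = (-0.1526, -1.4218),
  (x̄ - mu_0)^T · [...] = (-2)·(-0.1526) + (-3.25)·(-1.4218) = 4.9262.

Step 5 — scale by n: T² = 4 · 4.9262 = 19.7047.

T² ≈ 19.7047


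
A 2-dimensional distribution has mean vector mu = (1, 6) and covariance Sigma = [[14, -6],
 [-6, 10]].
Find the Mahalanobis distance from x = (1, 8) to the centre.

Step 1 — centre the observation: (x - mu) = (0, 2).

Step 2 — invert Sigma. det(Sigma) = 14·10 - (-6)² = 104.
  Sigma^{-1} = (1/det) · [[d, -b], [-b, a]] = [[0.0962, 0.0577],
 [0.0577, 0.1346]].

Step 3 — form the quadratic (x - mu)^T · Sigma^{-1} · (x - mu):
  Sigma^{-1} · (x - mu) = (0.1154, 0.2692).
  (x - mu)^T · [Sigma^{-1} · (x - mu)] = (0)·(0.1154) + (2)·(0.2692) = 0.5385.

Step 4 — take square root: d = √(0.5385) ≈ 0.7338.

d(x, mu) = √(0.5385) ≈ 0.7338
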